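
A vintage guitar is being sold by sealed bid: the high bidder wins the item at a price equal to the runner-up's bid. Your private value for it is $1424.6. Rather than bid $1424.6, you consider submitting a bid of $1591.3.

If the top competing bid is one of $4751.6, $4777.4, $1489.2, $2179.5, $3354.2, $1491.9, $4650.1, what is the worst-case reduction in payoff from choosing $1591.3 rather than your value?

$67.3

$4751.6: same outcome either way → loss $0.
$4777.4: same outcome either way → loss $0.
$1489.2: truthful gives $0, deviation gives −$64.6 → loss $64.6.
$2179.5: same outcome either way → loss $0.
$3354.2: same outcome either way → loss $0.
$1491.9: truthful gives $0, deviation gives −$67.3 → loss $67.3.
$4650.1: same outcome either way → loss $0.
Maximum loss: $67.3.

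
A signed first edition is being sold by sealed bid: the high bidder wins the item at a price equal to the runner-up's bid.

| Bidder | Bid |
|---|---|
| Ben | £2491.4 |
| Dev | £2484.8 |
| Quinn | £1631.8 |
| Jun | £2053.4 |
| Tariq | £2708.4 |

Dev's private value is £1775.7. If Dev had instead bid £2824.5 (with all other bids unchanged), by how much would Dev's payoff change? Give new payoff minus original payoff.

The highest bid among the other bidders is £2708.4; Dev's bid doesn't change that.
Original bid £2484.8: Dev is not highest (top rival bid is £2708.4); payoff £0.
Alternative bid £2824.5: Dev is highest, pays the top rival bid £2708.4; payoff £1775.7 − £2708.4 = −£932.7.
Change in payoff = −£932.7 − (£0) = −£932.7.

−£932.7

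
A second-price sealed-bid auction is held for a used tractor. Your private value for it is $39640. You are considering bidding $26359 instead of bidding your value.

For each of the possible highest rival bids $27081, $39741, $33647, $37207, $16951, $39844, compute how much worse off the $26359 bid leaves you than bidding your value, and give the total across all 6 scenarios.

$20985

The deviation costs you only when the competing bid falls strictly between $26359 and $39640; elsewhere both bids give the same outcome.
$27081: truthful payoff $12559, deviation payoff $0 → loss $12559.
$39741: outcomes coincide → loss $0.
$33647: truthful payoff $5993, deviation payoff $0 → loss $5993.
$37207: truthful payoff $2433, deviation payoff $0 → loss $2433.
$16951: outcomes coincide → loss $0.
$39844: outcomes coincide → loss $0.
Total loss = $12559 + $5993 + $2433 = $20985.
In a second-price auction your bid sets only whether you win, not what you pay, so bidding your true value is weakly dominant.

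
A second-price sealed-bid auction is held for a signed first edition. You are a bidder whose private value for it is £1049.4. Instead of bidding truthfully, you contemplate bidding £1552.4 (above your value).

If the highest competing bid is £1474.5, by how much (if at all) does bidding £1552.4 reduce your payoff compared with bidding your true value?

Bidding your value £1049.4: you lose (since £1049.4 < £1474.5). Payoff £0.
Bidding £1552.4: you win and pay £1474.5. Payoff £1049.4 − £1474.5 = −£425.1.
The competing bid £1474.5 lies between your value and your inflated bid, so overbidding wins an item priced above your value.
Loss from deviating = £0 − (−£425.1) = £425.1.
Because the price is fixed by the runner-up's bid, deviating from your value can only change a good outcome into a bad one — never the reverse.

£425.1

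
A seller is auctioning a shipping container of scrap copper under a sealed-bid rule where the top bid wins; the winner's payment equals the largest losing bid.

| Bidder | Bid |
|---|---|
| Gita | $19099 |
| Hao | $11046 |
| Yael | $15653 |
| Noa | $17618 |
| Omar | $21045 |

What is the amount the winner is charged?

$19099

Highest bid: Omar at $21045, so Omar wins.
Second-highest bid: Gita at $19099 — that is the price the winner pays.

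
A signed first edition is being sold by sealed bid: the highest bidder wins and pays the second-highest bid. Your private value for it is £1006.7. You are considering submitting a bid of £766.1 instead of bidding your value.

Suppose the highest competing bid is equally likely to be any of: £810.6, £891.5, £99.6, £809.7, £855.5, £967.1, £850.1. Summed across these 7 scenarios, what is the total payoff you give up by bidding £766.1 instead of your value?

The deviation costs you only when the competing bid falls strictly between £766.1 and £1006.7; elsewhere both bids give the same outcome.
£810.6: truthful payoff £196.1, deviation payoff £0 → loss £196.1.
£891.5: truthful payoff £115.2, deviation payoff £0 → loss £115.2.
£99.6: outcomes coincide → loss £0.
£809.7: truthful payoff £197, deviation payoff £0 → loss £197.
£855.5: truthful payoff £151.2, deviation payoff £0 → loss £151.2.
£967.1: truthful payoff £39.6, deviation payoff £0 → loss £39.6.
£850.1: truthful payoff £156.6, deviation payoff £0 → loss £156.6.
Total loss = £196.1 + £115.2 + £197 + £151.2 + £39.6 + £156.6 = £855.7.

£855.7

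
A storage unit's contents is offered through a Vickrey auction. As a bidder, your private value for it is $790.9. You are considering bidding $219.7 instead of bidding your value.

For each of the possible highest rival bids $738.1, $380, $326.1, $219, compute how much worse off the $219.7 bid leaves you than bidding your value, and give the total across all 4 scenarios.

$928.5

The deviation costs you only when the competing bid falls strictly between $219.7 and $790.9; elsewhere both bids give the same outcome.
$738.1: truthful payoff $52.8, deviation payoff $0 → loss $52.8.
$380: truthful payoff $410.9, deviation payoff $0 → loss $410.9.
$326.1: truthful payoff $464.8, deviation payoff $0 → loss $464.8.
$219: outcomes coincide → loss $0.
Total loss = $52.8 + $410.9 + $464.8 = $928.5.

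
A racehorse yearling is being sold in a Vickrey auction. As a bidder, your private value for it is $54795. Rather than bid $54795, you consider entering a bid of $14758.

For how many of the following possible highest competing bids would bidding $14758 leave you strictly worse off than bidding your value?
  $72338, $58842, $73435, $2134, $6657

The deviation hurts exactly when the highest competing bid lies strictly between $14758 and $54795 — underbidding then forfeits a profitable win.
$72338: above both → same outcome either way.
$58842: above both → same outcome either way.
$73435: above both → same outcome either way.
$2134: below both → same outcome either way.
$6657: below both → same outcome either way.
Count: 0.

0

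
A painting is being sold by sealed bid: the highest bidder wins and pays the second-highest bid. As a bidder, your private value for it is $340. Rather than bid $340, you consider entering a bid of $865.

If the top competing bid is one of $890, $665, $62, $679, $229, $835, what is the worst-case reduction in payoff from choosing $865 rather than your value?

$495

$890: same outcome either way → loss $0.
$665: truthful gives $0, deviation gives −$325 → loss $325.
$62: same outcome either way → loss $0.
$679: truthful gives $0, deviation gives −$339 → loss $339.
$229: same outcome either way → loss $0.
$835: truthful gives $0, deviation gives −$495 → loss $495.
Maximum loss: $495.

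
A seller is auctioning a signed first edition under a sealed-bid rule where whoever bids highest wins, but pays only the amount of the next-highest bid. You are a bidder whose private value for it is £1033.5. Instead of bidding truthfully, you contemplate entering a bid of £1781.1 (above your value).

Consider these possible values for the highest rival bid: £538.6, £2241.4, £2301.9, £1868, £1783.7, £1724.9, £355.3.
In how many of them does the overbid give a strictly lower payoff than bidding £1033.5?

The deviation hurts exactly when the highest competing bid lies strictly between £1033.5 and £1781.1 — overbidding then wins at a price above your value.
£538.6: below both → same outcome either way.
£2241.4: above both → same outcome either way.
£2301.9: above both → same outcome either way.
£1868: above both → same outcome either way.
£1783.7: above both → same outcome either way.
£1724.9: inside the interval → strictly worse (loss £691.4).
£355.3: below both → same outcome either way.
Count: 1.

1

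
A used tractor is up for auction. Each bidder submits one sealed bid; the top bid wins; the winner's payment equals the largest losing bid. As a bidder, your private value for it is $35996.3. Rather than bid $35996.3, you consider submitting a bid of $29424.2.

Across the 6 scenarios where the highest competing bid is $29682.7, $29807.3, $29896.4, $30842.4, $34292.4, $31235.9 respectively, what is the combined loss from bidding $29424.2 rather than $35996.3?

The deviation costs you only when the competing bid falls strictly between $29424.2 and $35996.3; elsewhere both bids give the same outcome.
$29682.7: truthful payoff $6313.6, deviation payoff $0 → loss $6313.6.
$29807.3: truthful payoff $6189, deviation payoff $0 → loss $6189.
$29896.4: truthful payoff $6099.9, deviation payoff $0 → loss $6099.9.
$30842.4: truthful payoff $5153.9, deviation payoff $0 → loss $5153.9.
$34292.4: truthful payoff $1703.9, deviation payoff $0 → loss $1703.9.
$31235.9: truthful payoff $4760.4, deviation payoff $0 → loss $4760.4.
Total loss = $6313.6 + $6189 + $6099.9 + $5153.9 + $1703.9 + $4760.4 = $30220.7.

$30220.7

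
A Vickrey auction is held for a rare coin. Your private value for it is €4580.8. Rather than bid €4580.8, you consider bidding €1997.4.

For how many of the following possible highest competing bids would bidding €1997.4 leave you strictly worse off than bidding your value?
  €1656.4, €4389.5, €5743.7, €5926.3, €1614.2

1

The deviation hurts exactly when the highest competing bid lies strictly between €1997.4 and €4580.8 — underbidding then forfeits a profitable win.
€1656.4: below both → same outcome either way.
€4389.5: inside the interval → strictly worse (loss €191.3).
€5743.7: above both → same outcome either way.
€5926.3: above both → same outcome either way.
€1614.2: below both → same outcome either way.
Count: 1.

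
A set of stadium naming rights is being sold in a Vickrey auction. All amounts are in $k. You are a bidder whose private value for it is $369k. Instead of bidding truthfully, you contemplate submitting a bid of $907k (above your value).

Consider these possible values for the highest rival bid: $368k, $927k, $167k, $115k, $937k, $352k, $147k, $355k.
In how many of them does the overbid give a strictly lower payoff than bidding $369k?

0

The deviation hurts exactly when the highest competing bid lies strictly between $369k and $907k — overbidding then wins at a price above your value.
$368k: below both → same outcome either way.
$927k: above both → same outcome either way.
$167k: below both → same outcome either way.
$115k: below both → same outcome either way.
$937k: above both → same outcome either way.
$352k: below both → same outcome either way.
$147k: below both → same outcome either way.
$355k: below both → same outcome either way.
Count: 0.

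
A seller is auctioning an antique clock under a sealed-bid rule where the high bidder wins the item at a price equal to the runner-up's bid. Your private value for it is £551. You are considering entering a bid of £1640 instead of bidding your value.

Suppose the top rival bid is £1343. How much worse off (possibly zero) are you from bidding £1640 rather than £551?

Bidding your value £551: you lose (since £551 < £1343). Payoff £0.
Bidding £1640: you win and pay £1343. Payoff £551 − £1343 = −£792.
The competing bid £1343 lies between your value and your inflated bid, so overbidding wins an item priced above your value.
Loss from deviating = £0 − (−£792) = £792.
Truthful bidding weakly dominates here: raising your bid can only win items priced above your value, and lowering it can only forfeit items priced below.

£792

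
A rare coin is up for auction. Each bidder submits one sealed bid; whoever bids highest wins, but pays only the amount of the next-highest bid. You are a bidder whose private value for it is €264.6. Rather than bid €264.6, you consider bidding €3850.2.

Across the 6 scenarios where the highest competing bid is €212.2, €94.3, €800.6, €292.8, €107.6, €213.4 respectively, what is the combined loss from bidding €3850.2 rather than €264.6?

The deviation costs you only when the competing bid falls strictly between €264.6 and €3850.2; elsewhere both bids give the same outcome.
€212.2: outcomes coincide → loss €0.
€94.3: outcomes coincide → loss €0.
€800.6: truthful payoff €0, deviation payoff −€536 → loss €536.
€292.8: truthful payoff €0, deviation payoff −€28.2 → loss €28.2.
€107.6: outcomes coincide → loss €0.
€213.4: outcomes coincide → loss €0.
Total loss = €536 + €28.2 = €564.2.
Truthful bidding weakly dominates here: raising your bid can only win items priced above your value, and lowering it can only forfeit items priced below.

€564.2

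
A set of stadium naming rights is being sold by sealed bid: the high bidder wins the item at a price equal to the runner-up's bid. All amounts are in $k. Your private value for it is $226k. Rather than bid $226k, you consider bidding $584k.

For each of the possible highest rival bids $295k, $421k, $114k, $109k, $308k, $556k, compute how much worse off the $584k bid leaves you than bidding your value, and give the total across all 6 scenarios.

The deviation costs you only when the competing bid falls strictly between $226k and $584k; elsewhere both bids give the same outcome.
$295k: truthful payoff $0k, deviation payoff −$69k → loss $69k.
$421k: truthful payoff $0k, deviation payoff −$195k → loss $195k.
$114k: outcomes coincide → loss $0k.
$109k: outcomes coincide → loss $0k.
$308k: truthful payoff $0k, deviation payoff −$82k → loss $82k.
$556k: truthful payoff $0k, deviation payoff −$330k → loss $330k.
Total loss = $69k + $195k + $82k + $330k = $676k.

$676k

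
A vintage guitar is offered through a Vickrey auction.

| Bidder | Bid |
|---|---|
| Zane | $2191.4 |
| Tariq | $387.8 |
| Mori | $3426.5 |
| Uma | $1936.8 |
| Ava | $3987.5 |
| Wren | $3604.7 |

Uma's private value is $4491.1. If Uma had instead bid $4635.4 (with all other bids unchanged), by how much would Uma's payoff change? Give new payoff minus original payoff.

$503.6

The highest bid among the other bidders is $3987.5; Uma's bid doesn't change that.
Original bid $1936.8: Uma is not highest (top rival bid is $3987.5); payoff $0.
Alternative bid $4635.4: Uma is highest, pays the top rival bid $3987.5; payoff $4491.1 − $3987.5 = $503.6.
Change in payoff = $503.6 − ($0) = $503.6.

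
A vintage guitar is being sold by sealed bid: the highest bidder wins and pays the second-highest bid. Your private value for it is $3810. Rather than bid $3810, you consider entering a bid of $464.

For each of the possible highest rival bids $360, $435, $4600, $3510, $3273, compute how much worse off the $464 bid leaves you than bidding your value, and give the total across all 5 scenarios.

The deviation costs you only when the competing bid falls strictly between $464 and $3810; elsewhere both bids give the same outcome.
$360: outcomes coincide → loss $0.
$435: outcomes coincide → loss $0.
$4600: outcomes coincide → loss $0.
$3510: truthful payoff $300, deviation payoff $0 → loss $300.
$3273: truthful payoff $537, deviation payoff $0 → loss $537.
Total loss = $300 + $537 = $837.
Because the price is fixed by the runner-up's bid, deviating from your value can only change a good outcome into a bad one — never the reverse.

$837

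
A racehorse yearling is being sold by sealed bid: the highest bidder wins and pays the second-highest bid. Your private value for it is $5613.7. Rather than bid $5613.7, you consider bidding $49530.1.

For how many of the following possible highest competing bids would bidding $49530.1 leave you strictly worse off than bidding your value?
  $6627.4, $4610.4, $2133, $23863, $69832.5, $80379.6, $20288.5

The deviation hurts exactly when the highest competing bid lies strictly between $5613.7 and $49530.1 — overbidding then wins at a price above your value.
$6627.4: inside the interval → strictly worse (loss $1013.7).
$4610.4: below both → same outcome either way.
$2133: below both → same outcome either way.
$23863: inside the interval → strictly worse (loss $18249.3).
$69832.5: above both → same outcome either way.
$80379.6: above both → same outcome either way.
$20288.5: inside the interval → strictly worse (loss $14674.8).
Count: 3.

3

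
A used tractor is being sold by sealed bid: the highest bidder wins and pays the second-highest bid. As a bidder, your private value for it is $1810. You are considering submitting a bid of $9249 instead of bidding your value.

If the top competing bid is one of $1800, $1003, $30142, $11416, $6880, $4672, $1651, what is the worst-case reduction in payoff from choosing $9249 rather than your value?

$1800: same outcome either way → loss $0.
$1003: same outcome either way → loss $0.
$30142: same outcome either way → loss $0.
$11416: same outcome either way → loss $0.
$6880: truthful gives $0, deviation gives −$5070 → loss $5070.
$4672: truthful gives $0, deviation gives −$2862 → loss $2862.
$1651: same outcome either way → loss $0.
Maximum loss: $5070.

$5070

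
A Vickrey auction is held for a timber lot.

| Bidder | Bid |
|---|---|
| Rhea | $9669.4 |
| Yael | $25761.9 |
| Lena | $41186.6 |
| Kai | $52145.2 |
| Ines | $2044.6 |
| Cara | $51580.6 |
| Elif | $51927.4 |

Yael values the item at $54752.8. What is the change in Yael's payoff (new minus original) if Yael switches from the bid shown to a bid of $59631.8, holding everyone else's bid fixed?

The highest bid among the other bidders is $52145.2; Yael's bid doesn't change that.
Original bid $25761.9: Yael is not highest (top rival bid is $52145.2); payoff $0.
Alternative bid $59631.8: Yael is highest, pays the top rival bid $52145.2; payoff $54752.8 − $52145.2 = $2607.6.
Change in payoff = $2607.6 − ($0) = $2607.6.

$2607.6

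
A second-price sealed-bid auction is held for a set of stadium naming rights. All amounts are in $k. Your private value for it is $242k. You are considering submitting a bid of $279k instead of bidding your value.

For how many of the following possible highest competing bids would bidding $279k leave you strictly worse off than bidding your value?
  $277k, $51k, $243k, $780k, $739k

2

The deviation hurts exactly when the highest competing bid lies strictly between $242k and $279k — overbidding then wins at a price above your value.
$277k: inside the interval → strictly worse (loss $35k).
$51k: below both → same outcome either way.
$243k: inside the interval → strictly worse (loss $1k).
$780k: above both → same outcome either way.
$739k: above both → same outcome either way.
Count: 2.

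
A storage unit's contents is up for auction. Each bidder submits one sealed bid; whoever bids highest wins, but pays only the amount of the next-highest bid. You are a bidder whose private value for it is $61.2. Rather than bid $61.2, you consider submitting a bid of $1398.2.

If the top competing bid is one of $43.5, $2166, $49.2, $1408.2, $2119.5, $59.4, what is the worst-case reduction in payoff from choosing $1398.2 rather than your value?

$0

$43.5: same outcome either way → loss $0.
$2166: same outcome either way → loss $0.
$49.2: same outcome either way → loss $0.
$1408.2: same outcome either way → loss $0.
$2119.5: same outcome either way → loss $0.
$59.4: same outcome either way → loss $0.
Maximum loss: $0.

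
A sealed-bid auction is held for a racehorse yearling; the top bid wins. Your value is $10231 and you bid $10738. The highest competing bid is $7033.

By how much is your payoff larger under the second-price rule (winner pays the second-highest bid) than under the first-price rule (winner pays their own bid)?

You have the highest bid, so you win under either rule.
Second-price: pay $7033 → payoff $3198.
First-price: pay your own bid $10738 → payoff −$507.
Difference = $3198 − (−$507) = $3705.

$3705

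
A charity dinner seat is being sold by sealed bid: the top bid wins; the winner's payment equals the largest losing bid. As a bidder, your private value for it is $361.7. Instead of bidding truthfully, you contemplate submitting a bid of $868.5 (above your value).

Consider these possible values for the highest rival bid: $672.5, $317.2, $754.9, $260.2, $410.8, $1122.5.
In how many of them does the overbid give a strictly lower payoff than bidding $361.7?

3

The deviation hurts exactly when the highest competing bid lies strictly between $361.7 and $868.5 — overbidding then wins at a price above your value.
$672.5: inside the interval → strictly worse (loss $310.8).
$317.2: below both → same outcome either way.
$754.9: inside the interval → strictly worse (loss $393.2).
$260.2: below both → same outcome either way.
$410.8: inside the interval → strictly worse (loss $49.1).
$1122.5: above both → same outcome either way.
Count: 3.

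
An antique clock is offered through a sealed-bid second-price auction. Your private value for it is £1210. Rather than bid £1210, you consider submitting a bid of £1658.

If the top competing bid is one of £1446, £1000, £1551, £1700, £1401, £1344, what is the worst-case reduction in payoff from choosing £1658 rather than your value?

£341

£1446: truthful gives £0, deviation gives −£236 → loss £236.
£1000: same outcome either way → loss £0.
£1551: truthful gives £0, deviation gives −£341 → loss £341.
£1700: same outcome either way → loss £0.
£1401: truthful gives £0, deviation gives −£191 → loss £191.
£1344: truthful gives £0, deviation gives −£134 → loss £134.
Maximum loss: £341.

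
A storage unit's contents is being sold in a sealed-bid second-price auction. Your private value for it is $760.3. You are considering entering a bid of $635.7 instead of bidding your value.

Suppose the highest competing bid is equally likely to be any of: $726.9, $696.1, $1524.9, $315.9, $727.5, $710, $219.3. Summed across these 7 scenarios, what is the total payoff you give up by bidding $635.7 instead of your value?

$180.7

The deviation costs you only when the competing bid falls strictly between $635.7 and $760.3; elsewhere both bids give the same outcome.
$726.9: truthful payoff $33.4, deviation payoff $0 → loss $33.4.
$696.1: truthful payoff $64.2, deviation payoff $0 → loss $64.2.
$1524.9: outcomes coincide → loss $0.
$315.9: outcomes coincide → loss $0.
$727.5: truthful payoff $32.8, deviation payoff $0 → loss $32.8.
$710: truthful payoff $50.3, deviation payoff $0 → loss $50.3.
$219.3: outcomes coincide → loss $0.
Total loss = $33.4 + $64.2 + $32.8 + $50.3 = $180.7.
Because the price is fixed by the runner-up's bid, deviating from your value can only change a good outcome into a bad one — never the reverse.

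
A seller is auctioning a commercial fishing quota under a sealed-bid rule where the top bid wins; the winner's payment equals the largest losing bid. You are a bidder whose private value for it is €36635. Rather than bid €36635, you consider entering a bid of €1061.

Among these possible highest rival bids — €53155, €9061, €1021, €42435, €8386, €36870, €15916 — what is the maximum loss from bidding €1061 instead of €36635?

€53155: same outcome either way → loss €0.
€9061: truthful gives €27574, deviation gives €0 → loss €27574.
€1021: same outcome either way → loss €0.
€42435: same outcome either way → loss €0.
€8386: truthful gives €28249, deviation gives €0 → loss €28249.
€36870: same outcome either way → loss €0.
€15916: truthful gives €20719, deviation gives €0 → loss €20719.
Maximum loss: €28249.

€28249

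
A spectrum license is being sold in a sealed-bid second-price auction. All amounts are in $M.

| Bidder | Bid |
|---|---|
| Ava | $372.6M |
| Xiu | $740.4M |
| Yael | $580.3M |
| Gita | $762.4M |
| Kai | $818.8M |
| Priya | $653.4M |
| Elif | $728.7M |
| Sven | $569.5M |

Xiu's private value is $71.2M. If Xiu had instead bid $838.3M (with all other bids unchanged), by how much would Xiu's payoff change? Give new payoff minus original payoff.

The highest bid among the other bidders is $818.8M; Xiu's bid doesn't change that.
Original bid $740.4M: Xiu is not highest (top rival bid is $818.8M); payoff $0M.
Alternative bid $838.3M: Xiu is highest, pays the top rival bid $818.8M; payoff $71.2M − $818.8M = −$747.6M.
Change in payoff = −$747.6M − ($0M) = −$747.6M.

−$747.6M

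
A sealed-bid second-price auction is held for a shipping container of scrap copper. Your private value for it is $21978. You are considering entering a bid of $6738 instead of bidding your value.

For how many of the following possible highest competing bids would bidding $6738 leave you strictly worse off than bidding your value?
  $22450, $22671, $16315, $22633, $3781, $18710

2

The deviation hurts exactly when the highest competing bid lies strictly between $6738 and $21978 — underbidding then forfeits a profitable win.
$22450: above both → same outcome either way.
$22671: above both → same outcome either way.
$16315: inside the interval → strictly worse (loss $5663).
$22633: above both → same outcome either way.
$3781: below both → same outcome either way.
$18710: inside the interval → strictly worse (loss $3268).
Count: 2.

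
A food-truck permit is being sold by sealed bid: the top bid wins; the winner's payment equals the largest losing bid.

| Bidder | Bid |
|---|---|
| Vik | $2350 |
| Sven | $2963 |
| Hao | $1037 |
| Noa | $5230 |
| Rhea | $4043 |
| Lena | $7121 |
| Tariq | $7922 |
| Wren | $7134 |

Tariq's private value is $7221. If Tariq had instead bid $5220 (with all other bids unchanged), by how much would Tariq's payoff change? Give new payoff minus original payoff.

The highest bid among the other bidders is $7134; Tariq's bid doesn't change that.
Original bid $7922: Tariq is highest, pays the top rival bid $7134; payoff $7221 − $7134 = $87.
Alternative bid $5220: Tariq is not highest (top rival bid is $7134); payoff $0.
Change in payoff = $0 − ($87) = −$87.

−$87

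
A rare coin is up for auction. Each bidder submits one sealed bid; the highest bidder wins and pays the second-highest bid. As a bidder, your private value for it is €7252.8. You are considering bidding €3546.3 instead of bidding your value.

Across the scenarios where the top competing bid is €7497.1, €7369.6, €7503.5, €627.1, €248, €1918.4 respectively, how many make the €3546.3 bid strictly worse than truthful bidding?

The deviation hurts exactly when the highest competing bid lies strictly between €3546.3 and €7252.8 — underbidding then forfeits a profitable win.
€7497.1: above both → same outcome either way.
€7369.6: above both → same outcome either way.
€7503.5: above both → same outcome either way.
€627.1: below both → same outcome either way.
€248: below both → same outcome either way.
€1918.4: below both → same outcome either way.
Count: 0.

0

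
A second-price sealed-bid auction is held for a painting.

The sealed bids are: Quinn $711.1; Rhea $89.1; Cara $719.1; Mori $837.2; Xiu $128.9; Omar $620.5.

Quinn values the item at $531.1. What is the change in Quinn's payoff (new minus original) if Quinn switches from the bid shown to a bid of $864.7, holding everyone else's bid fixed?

The highest bid among the other bidders is $837.2; Quinn's bid doesn't change that.
Original bid $711.1: Quinn is not highest (top rival bid is $837.2); payoff $0.
Alternative bid $864.7: Quinn is highest, pays the top rival bid $837.2; payoff $531.1 − $837.2 = −$306.1.
Change in payoff = −$306.1 − ($0) = −$306.1.

−$306.1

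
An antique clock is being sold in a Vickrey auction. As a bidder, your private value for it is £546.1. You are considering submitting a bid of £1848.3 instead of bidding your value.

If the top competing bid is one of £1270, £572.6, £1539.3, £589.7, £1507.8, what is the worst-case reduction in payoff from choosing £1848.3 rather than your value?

£1270: truthful gives £0, deviation gives −£723.9 → loss £723.9.
£572.6: truthful gives £0, deviation gives −£26.5 → loss £26.5.
£1539.3: truthful gives £0, deviation gives −£993.2 → loss £993.2.
£589.7: truthful gives £0, deviation gives −£43.6 → loss £43.6.
£1507.8: truthful gives £0, deviation gives −£961.7 → loss £961.7.
Maximum loss: £993.2.

£993.2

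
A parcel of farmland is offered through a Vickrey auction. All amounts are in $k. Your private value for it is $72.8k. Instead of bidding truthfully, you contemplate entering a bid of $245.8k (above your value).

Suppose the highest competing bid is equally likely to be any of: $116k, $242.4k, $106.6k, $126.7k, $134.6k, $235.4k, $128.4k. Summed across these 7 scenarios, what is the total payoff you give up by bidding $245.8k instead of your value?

$580.5k

The deviation costs you only when the competing bid falls strictly between $72.8k and $245.8k; elsewhere both bids give the same outcome.
$116k: truthful payoff $0k, deviation payoff −$43.2k → loss $43.2k.
$242.4k: truthful payoff $0k, deviation payoff −$169.6k → loss $169.6k.
$106.6k: truthful payoff $0k, deviation payoff −$33.8k → loss $33.8k.
$126.7k: truthful payoff $0k, deviation payoff −$53.9k → loss $53.9k.
$134.6k: truthful payoff $0k, deviation payoff −$61.8k → loss $61.8k.
$235.4k: truthful payoff $0k, deviation payoff −$162.6k → loss $162.6k.
$128.4k: truthful payoff $0k, deviation payoff −$55.6k → loss $55.6k.
Total loss = $43.2k + $169.6k + $33.8k + $53.9k + $61.8k + $162.6k + $55.6k = $580.5k.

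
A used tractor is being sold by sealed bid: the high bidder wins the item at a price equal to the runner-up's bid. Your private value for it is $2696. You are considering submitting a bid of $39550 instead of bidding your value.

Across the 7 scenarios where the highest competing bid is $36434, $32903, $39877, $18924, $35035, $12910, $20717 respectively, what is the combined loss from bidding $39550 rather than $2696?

The deviation costs you only when the competing bid falls strictly between $2696 and $39550; elsewhere both bids give the same outcome.
$36434: truthful payoff $0, deviation payoff −$33738 → loss $33738.
$32903: truthful payoff $0, deviation payoff −$30207 → loss $30207.
$39877: outcomes coincide → loss $0.
$18924: truthful payoff $0, deviation payoff −$16228 → loss $16228.
$35035: truthful payoff $0, deviation payoff −$32339 → loss $32339.
$12910: truthful payoff $0, deviation payoff −$10214 → loss $10214.
$20717: truthful payoff $0, deviation payoff −$18021 → loss $18021.
Total loss = $33738 + $30207 + $16228 + $32339 + $10214 + $18021 = $140747.

$140747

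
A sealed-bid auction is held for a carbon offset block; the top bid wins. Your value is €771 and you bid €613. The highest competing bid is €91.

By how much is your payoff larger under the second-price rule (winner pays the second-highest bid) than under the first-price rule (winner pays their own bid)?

€522

You have the highest bid, so you win under either rule.
Second-price: pay €91 → payoff €680.
First-price: pay your own bid €613 → payoff €158.
Difference = €680 − (€158) = €522.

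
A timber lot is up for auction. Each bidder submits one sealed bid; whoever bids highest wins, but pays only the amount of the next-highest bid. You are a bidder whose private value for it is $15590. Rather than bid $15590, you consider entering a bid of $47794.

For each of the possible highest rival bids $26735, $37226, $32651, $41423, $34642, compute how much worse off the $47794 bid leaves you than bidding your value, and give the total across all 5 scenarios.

$94727

The deviation costs you only when the competing bid falls strictly between $15590 and $47794; elsewhere both bids give the same outcome.
$26735: truthful payoff $0, deviation payoff −$11145 → loss $11145.
$37226: truthful payoff $0, deviation payoff −$21636 → loss $21636.
$32651: truthful payoff $0, deviation payoff −$17061 → loss $17061.
$41423: truthful payoff $0, deviation payoff −$25833 → loss $25833.
$34642: truthful payoff $0, deviation payoff −$19052 → loss $19052.
Total loss = $11145 + $21636 + $17061 + $25833 + $19052 = $94727.
Because the price is fixed by the runner-up's bid, deviating from your value can only change a good outcome into a bad one — never the reverse.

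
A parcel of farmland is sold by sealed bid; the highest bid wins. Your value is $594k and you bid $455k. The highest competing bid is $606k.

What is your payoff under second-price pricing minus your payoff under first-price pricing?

Your bid $455k is below $606k, so you lose under either rule.
Payoff is $0k in both cases; difference = $0k.

$0k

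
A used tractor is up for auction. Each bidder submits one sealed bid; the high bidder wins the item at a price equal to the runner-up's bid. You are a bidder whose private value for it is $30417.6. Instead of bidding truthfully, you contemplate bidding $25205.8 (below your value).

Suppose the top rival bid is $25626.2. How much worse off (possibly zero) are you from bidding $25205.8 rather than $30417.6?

$4791.4

Bidding your value $30417.6: you win (since $30417.6 > $25626.2) and pay $25626.2. Payoff $4791.4.
Bidding $25205.8: you lose. Payoff $0.
The competing bid $25626.2 lies between your shaded bid and your value, so underbidding forfeits an item you could have won at a profitable price.
Loss from deviating = $4791.4 − ($0) = $4791.4.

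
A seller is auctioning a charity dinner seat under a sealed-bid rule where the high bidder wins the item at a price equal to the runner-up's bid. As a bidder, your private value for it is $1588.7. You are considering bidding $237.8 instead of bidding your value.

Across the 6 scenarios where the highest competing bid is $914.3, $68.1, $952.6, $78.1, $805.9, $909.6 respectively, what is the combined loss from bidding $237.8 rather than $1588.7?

The deviation costs you only when the competing bid falls strictly between $237.8 and $1588.7; elsewhere both bids give the same outcome.
$914.3: truthful payoff $674.4, deviation payoff $0 → loss $674.4.
$68.1: outcomes coincide → loss $0.
$952.6: truthful payoff $636.1, deviation payoff $0 → loss $636.1.
$78.1: outcomes coincide → loss $0.
$805.9: truthful payoff $782.8, deviation payoff $0 → loss $782.8.
$909.6: truthful payoff $679.1, deviation payoff $0 → loss $679.1.
Total loss = $674.4 + $636.1 + $782.8 + $679.1 = $2772.4.

$2772.4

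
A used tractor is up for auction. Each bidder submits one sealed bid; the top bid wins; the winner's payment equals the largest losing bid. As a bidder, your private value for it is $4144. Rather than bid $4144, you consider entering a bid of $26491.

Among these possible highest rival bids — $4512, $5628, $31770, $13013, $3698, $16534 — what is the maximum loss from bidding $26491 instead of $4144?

$4512: truthful gives $0, deviation gives −$368 → loss $368.
$5628: truthful gives $0, deviation gives −$1484 → loss $1484.
$31770: same outcome either way → loss $0.
$13013: truthful gives $0, deviation gives −$8869 → loss $8869.
$3698: same outcome either way → loss $0.
$16534: truthful gives $0, deviation gives −$12390 → loss $12390.
Maximum loss: $12390.

$12390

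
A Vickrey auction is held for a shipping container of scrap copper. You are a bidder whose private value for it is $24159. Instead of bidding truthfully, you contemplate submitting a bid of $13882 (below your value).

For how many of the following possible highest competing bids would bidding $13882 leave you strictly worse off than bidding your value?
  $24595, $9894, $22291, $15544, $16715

The deviation hurts exactly when the highest competing bid lies strictly between $13882 and $24159 — underbidding then forfeits a profitable win.
$24595: above both → same outcome either way.
$9894: below both → same outcome either way.
$22291: inside the interval → strictly worse (loss $1868).
$15544: inside the interval → strictly worse (loss $8615).
$16715: inside the interval → strictly worse (loss $7444).
Count: 3.

3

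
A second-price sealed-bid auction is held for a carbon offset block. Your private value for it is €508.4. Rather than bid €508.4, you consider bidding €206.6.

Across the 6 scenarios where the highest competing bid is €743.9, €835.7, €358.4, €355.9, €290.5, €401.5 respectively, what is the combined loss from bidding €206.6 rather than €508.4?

€627.3

The deviation costs you only when the competing bid falls strictly between €206.6 and €508.4; elsewhere both bids give the same outcome.
€743.9: outcomes coincide → loss €0.
€835.7: outcomes coincide → loss €0.
€358.4: truthful payoff €150, deviation payoff €0 → loss €150.
€355.9: truthful payoff €152.5, deviation payoff €0 → loss €152.5.
€290.5: truthful payoff €217.9, deviation payoff €0 → loss €217.9.
€401.5: truthful payoff €106.9, deviation payoff €0 → loss €106.9.
Total loss = €150 + €152.5 + €217.9 + €106.9 = €627.3.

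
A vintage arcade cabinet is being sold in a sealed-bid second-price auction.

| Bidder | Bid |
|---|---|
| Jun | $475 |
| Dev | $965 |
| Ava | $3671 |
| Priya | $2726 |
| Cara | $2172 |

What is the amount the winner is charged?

Highest bid: Ava at $3671, so Ava wins.
Second-highest bid: Priya at $2726 — that is the price the winner pays.

$2726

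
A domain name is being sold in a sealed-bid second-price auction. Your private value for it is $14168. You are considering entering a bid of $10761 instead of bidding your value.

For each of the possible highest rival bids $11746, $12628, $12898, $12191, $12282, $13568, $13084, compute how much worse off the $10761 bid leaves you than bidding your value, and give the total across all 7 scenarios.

$10779

The deviation costs you only when the competing bid falls strictly between $10761 and $14168; elsewhere both bids give the same outcome.
$11746: truthful payoff $2422, deviation payoff $0 → loss $2422.
$12628: truthful payoff $1540, deviation payoff $0 → loss $1540.
$12898: truthful payoff $1270, deviation payoff $0 → loss $1270.
$12191: truthful payoff $1977, deviation payoff $0 → loss $1977.
$12282: truthful payoff $1886, deviation payoff $0 → loss $1886.
$13568: truthful payoff $600, deviation payoff $0 → loss $600.
$13084: truthful payoff $1084, deviation payoff $0 → loss $1084.
Total loss = $2422 + $1540 + $1270 + $1977 + $1886 + $600 + $1084 = $10779.
In a second-price auction your bid sets only whether you win, not what you pay, so bidding your true value is weakly dominant.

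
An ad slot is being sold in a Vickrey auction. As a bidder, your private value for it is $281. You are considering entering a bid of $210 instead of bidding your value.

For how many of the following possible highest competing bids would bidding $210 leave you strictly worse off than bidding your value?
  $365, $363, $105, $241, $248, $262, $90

3

The deviation hurts exactly when the highest competing bid lies strictly between $210 and $281 — underbidding then forfeits a profitable win.
$365: above both → same outcome either way.
$363: above both → same outcome either way.
$105: below both → same outcome either way.
$241: inside the interval → strictly worse (loss $40).
$248: inside the interval → strictly worse (loss $33).
$262: inside the interval → strictly worse (loss $19).
$90: below both → same outcome either way.
Count: 3.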